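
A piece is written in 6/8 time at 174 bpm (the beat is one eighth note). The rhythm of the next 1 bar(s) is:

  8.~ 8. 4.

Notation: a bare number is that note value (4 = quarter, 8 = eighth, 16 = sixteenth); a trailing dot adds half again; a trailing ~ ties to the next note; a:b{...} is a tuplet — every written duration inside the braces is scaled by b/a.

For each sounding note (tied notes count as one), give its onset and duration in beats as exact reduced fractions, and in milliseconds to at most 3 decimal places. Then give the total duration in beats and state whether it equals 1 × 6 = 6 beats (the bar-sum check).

1) 0.0ms=0b +1034.483ms=3b
2) 1034.483ms=3b +1034.483ms=3b
Σ=6b of 6 (174bpm 6/8) — PASS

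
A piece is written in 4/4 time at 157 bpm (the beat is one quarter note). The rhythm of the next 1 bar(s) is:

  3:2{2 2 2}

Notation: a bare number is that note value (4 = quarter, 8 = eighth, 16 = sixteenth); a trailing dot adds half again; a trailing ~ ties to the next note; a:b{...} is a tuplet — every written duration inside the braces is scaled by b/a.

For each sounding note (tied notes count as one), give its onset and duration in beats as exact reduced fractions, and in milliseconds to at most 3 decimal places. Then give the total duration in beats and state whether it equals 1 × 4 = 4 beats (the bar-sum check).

1) 0.0ms=0b +509.554ms=4/3b
2) 509.554ms=4/3b +509.554ms=4/3b
3) 1019.108ms=8/3b +509.554ms=4/3b
Σ=4b of 4 (157bpm 4/4) — PASS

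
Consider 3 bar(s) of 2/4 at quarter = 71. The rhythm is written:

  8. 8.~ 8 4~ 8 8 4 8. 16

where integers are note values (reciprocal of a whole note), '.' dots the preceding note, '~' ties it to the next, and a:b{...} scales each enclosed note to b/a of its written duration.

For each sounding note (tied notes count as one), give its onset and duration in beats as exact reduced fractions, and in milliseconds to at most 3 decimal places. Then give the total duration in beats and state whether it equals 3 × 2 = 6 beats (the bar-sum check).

1) 0.0ms=0b +633.803ms=3/4b
2) 633.803ms=3/4b +1056.338ms=5/4b
3) 1690.141ms=2b +1267.606ms=3/2b
4) 2957.746ms=7/2b +422.535ms=1/2b
5) 3380.282ms=4b +845.07ms=1b
6) 4225.352ms=5b +633.803ms=3/4b
7) 4859.155ms=23/4b +211.268ms=1/4b
Σ=6b of 6 (71bpm 2/4) — PASS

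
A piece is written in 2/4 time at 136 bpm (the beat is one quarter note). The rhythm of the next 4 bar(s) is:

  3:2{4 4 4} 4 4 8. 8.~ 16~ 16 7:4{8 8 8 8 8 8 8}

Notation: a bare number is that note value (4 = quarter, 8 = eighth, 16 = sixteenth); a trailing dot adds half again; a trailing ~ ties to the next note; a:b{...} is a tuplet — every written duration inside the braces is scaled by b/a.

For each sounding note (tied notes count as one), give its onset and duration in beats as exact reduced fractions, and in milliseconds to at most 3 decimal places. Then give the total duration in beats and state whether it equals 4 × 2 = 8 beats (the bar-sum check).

1) 0.0ms=0b +294.118ms=2/3b
2) 294.118ms=2/3b +294.118ms=2/3b
3) 588.235ms=4/3b +294.118ms=2/3b
4) 882.353ms=2b +441.176ms=1b
5) 1323.529ms=3b +441.176ms=1b
6) 1764.706ms=4b +330.882ms=3/4b
7) 2095.588ms=19/4b +551.471ms=5/4b
8) 2647.059ms=6b +126.05ms=2/7b
9) 2773.109ms=44/7b +126.05ms=2/7b
10) 2899.16ms=46/7b +126.05ms=2/7b
11) 3025.21ms=48/7b +126.05ms=2/7b
12) 3151.261ms=50/7b +126.05ms=2/7b
13) 3277.311ms=52/7b +126.05ms=2/7b
14) 3403.361ms=54/7b +126.05ms=2/7b
Σ=8b of 8 (136bpm 2/4) — PASS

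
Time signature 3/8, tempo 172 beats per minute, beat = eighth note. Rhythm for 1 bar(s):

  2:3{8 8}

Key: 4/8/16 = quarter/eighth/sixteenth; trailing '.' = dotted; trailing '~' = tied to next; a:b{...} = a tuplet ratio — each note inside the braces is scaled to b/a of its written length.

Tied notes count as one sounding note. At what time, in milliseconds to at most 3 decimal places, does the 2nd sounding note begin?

1. 0.0ms @ 0 + 523.256ms (3/2)
2. 523.256ms @ 3/2 + 523.256ms (3/2)

note 2 onset = 3/2b = 523.256ms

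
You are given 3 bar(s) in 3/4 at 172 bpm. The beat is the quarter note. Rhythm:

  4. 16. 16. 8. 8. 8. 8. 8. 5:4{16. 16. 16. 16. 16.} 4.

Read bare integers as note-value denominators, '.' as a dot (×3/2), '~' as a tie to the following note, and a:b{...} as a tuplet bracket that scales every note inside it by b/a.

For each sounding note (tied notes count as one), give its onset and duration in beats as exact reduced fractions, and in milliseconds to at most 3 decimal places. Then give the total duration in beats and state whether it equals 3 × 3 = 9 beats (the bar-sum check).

1) 0.0ms=0b +523.256ms=3/2b
2) 523.256ms=3/2b +130.814ms=3/8b
3) 654.07ms=15/8b +130.814ms=3/8b
4) 784.884ms=9/4b +261.628ms=3/4b
5) 1046.512ms=3b +261.628ms=3/4b
6) 1308.14ms=15/4b +261.628ms=3/4b
7) 1569.767ms=9/2b +261.628ms=3/4b
8) 1831.395ms=21/4b +261.628ms=3/4b
9) 2093.023ms=6b +104.651ms=3/10b
10) 2197.674ms=63/10b +104.651ms=3/10b
11) 2302.326ms=33/5b +104.651ms=3/10b
12) 2406.977ms=69/10b +104.651ms=3/10b
13) 2511.628ms=36/5b +104.651ms=3/10b
14) 2616.279ms=15/2b +523.256ms=3/2b
Σ=9b of 9 (172bpm 3/4) — PASS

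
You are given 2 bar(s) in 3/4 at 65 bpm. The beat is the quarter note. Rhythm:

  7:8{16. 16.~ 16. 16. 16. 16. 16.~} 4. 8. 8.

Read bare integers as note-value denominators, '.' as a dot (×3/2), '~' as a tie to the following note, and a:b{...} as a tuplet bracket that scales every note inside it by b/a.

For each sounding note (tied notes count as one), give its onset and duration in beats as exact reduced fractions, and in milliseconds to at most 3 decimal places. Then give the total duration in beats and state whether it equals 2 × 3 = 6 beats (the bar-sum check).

1) 0.0ms=0b +395.604ms=3/7b
2) 395.604ms=3/7b +791.209ms=6/7b
3) 1186.813ms=9/7b +395.604ms=3/7b
4) 1582.418ms=12/7b +395.604ms=3/7b
5) 1978.022ms=15/7b +395.604ms=3/7b
6) 2373.626ms=18/7b +1780.22ms=27/14b
7) 4153.846ms=9/2b +692.308ms=3/4b
8) 4846.154ms=21/4b +692.308ms=3/4b
Σ=6b of 6 (65bpm 3/4) — PASS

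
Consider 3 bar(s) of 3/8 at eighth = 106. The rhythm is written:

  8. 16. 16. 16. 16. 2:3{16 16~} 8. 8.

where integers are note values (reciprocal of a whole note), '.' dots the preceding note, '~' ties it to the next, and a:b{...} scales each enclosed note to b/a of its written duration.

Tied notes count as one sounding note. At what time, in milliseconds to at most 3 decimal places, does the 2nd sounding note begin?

1. 0.0ms @ 0 + 849.057ms (3/2)
2. 849.057ms @ 3/2 + 424.528ms (3/4)
3. 1273.585ms @ 9/4 + 424.528ms (3/4)
4. 1698.113ms @ 3 + 424.528ms (3/4)
5. 2122.642ms @ 15/4 + 424.528ms (3/4)
6. 2547.17ms @ 9/2 + 424.528ms (3/4)
7. 2971.698ms @ 21/4 + 1273.585ms (9/4)
8. 4245.283ms @ 15/2 + 849.057ms (3/2)

note 2 onset = 3/2b = 849.057ms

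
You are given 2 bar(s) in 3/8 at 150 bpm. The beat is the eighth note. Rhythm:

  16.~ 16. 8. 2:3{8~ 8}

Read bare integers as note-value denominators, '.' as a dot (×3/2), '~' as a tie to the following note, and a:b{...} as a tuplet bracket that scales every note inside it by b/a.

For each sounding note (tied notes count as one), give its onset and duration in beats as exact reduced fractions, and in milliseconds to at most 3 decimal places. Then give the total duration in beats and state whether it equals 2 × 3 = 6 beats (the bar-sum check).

1) 0.0ms=0b +600.0ms=3/2b
2) 600.0ms=3/2b +600.0ms=3/2b
3) 1200.0ms=3b +1200.0ms=3b
Σ=6b of 6 (150bpm 3/8) — PASS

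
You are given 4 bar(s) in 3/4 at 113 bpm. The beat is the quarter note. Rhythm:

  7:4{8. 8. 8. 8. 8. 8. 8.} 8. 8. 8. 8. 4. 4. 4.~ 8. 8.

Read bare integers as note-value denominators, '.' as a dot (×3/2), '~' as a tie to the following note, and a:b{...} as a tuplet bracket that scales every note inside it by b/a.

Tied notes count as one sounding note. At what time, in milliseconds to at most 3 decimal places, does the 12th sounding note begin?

1. 0.0ms @ 0 + 227.56ms (3/7)
2. 227.56ms @ 3/7 + 227.56ms (3/7)
3. 455.12ms @ 6/7 + 227.56ms (3/7)
4. 682.68ms @ 9/7 + 227.56ms (3/7)
5. 910.24ms @ 12/7 + 227.56ms (3/7)
6. 1137.8ms @ 15/7 + 227.56ms (3/7)
7. 1365.36ms @ 18/7 + 227.56ms (3/7)
8. 1592.92ms @ 3 + 398.23ms (3/4)
9. 1991.15ms @ 15/4 + 398.23ms (3/4)
10. 2389.381ms @ 9/2 + 398.23ms (3/4)
11. 2787.611ms @ 21/4 + 398.23ms (3/4)
12. 3185.841ms @ 6 + 796.46ms (3/2)
13. 3982.301ms @ 15/2 + 796.46ms (3/2)
14. 4778.761ms @ 9 + 1194.69ms (9/4)
15. 5973.451ms @ 45/4 + 398.23ms (3/4)

note 12 onset = 6b = 3185.841ms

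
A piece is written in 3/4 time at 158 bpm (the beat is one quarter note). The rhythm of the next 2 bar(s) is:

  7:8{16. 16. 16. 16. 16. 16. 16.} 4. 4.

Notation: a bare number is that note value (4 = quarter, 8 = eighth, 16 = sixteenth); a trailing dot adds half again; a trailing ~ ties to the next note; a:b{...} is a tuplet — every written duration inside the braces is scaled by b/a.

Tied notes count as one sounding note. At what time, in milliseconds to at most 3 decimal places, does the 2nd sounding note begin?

note 2 onset = 3/7b = 162.749ms

1. 0.0ms @ 0 + 162.749ms (3/7)
2. 162.749ms @ 3/7 + 162.749ms (3/7)
3. 325.497ms @ 6/7 + 162.749ms (3/7)
4. 488.246ms @ 9/7 + 162.749ms (3/7)
5. 650.995ms @ 12/7 + 162.749ms (3/7)
6. 813.743ms @ 15/7 + 162.749ms (3/7)
7. 976.492ms @ 18/7 + 162.749ms (3/7)
8. 1139.241ms @ 3 + 569.62ms (3/2)
9. 1708.861ms @ 9/2 + 569.62ms (3/2)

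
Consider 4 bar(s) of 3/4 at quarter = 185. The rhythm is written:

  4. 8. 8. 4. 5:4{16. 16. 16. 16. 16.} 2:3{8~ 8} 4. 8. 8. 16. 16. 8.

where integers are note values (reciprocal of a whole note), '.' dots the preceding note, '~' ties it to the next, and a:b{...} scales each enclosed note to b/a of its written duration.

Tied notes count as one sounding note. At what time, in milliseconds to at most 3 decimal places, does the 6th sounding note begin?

1. 0.0ms @ 0 + 486.486ms (3/2)
2. 486.486ms @ 3/2 + 243.243ms (3/4)
3. 729.73ms @ 9/4 + 243.243ms (3/4)
4. 972.973ms @ 3 + 486.486ms (3/2)
5. 1459.459ms @ 9/2 + 97.297ms (3/10)
6. 1556.757ms @ 24/5 + 97.297ms (3/10)
7. 1654.054ms @ 51/10 + 97.297ms (3/10)
8. 1751.351ms @ 27/5 + 97.297ms (3/10)
9. 1848.649ms @ 57/10 + 97.297ms (3/10)
10. 1945.946ms @ 6 + 486.486ms (3/2)
11. 2432.432ms @ 15/2 + 486.486ms (3/2)
12. 2918.919ms @ 9 + 243.243ms (3/4)
13. 3162.162ms @ 39/4 + 243.243ms (3/4)
14. 3405.405ms @ 21/2 + 121.622ms (3/8)
15. 3527.027ms @ 87/8 + 121.622ms (3/8)
16. 3648.649ms @ 45/4 + 243.243ms (3/4)

note 6 onset = 24/5b = 1556.757ms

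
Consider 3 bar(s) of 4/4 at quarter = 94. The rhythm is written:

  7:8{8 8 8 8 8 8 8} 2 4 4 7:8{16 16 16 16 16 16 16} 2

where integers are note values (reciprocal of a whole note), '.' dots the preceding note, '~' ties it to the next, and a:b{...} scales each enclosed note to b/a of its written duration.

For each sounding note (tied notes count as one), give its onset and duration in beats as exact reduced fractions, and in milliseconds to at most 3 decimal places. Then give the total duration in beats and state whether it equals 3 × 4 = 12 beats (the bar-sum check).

1) 0.0ms=0b +364.742ms=4/7b
2) 364.742ms=4/7b +364.742ms=4/7b
3) 729.483ms=8/7b +364.742ms=4/7b
4) 1094.225ms=12/7b +364.742ms=4/7b
5) 1458.967ms=16/7b +364.742ms=4/7b
6) 1823.708ms=20/7b +364.742ms=4/7b
7) 2188.45ms=24/7b +364.742ms=4/7b
8) 2553.191ms=4b +1276.596ms=2b
9) 3829.787ms=6b +638.298ms=1b
10) 4468.085ms=7b +638.298ms=1b
11) 5106.383ms=8b +182.371ms=2/7b
12) 5288.754ms=58/7b +182.371ms=2/7b
13) 5471.125ms=60/7b +182.371ms=2/7b
14) 5653.495ms=62/7b +182.371ms=2/7b
15) 5835.866ms=64/7b +182.371ms=2/7b
16) 6018.237ms=66/7b +182.371ms=2/7b
17) 6200.608ms=68/7b +182.371ms=2/7b
18) 6382.979ms=10b +1276.596ms=2b
Σ=12b of 12 (94bpm 4/4) — PASS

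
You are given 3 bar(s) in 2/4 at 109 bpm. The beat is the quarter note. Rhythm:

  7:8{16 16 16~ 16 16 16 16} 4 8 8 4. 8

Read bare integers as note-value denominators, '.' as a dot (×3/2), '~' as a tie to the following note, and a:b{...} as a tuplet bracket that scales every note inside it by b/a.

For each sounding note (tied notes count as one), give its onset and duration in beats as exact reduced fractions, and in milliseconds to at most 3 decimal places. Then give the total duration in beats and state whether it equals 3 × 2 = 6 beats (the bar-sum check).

1) 0.0ms=0b +157.274ms=2/7b
2) 157.274ms=2/7b +157.274ms=2/7b
3) 314.548ms=4/7b +314.548ms=4/7b
4) 629.096ms=8/7b +157.274ms=2/7b
5) 786.37ms=10/7b +157.274ms=2/7b
6) 943.644ms=12/7b +157.274ms=2/7b
7) 1100.917ms=2b +550.459ms=1b
8) 1651.376ms=3b +275.229ms=1/2b
9) 1926.606ms=7/2b +275.229ms=1/2b
10) 2201.835ms=4b +825.688ms=3/2b
11) 3027.523ms=11/2b +275.229ms=1/2b
Σ=6b of 6 (109bpm 2/4) — PASS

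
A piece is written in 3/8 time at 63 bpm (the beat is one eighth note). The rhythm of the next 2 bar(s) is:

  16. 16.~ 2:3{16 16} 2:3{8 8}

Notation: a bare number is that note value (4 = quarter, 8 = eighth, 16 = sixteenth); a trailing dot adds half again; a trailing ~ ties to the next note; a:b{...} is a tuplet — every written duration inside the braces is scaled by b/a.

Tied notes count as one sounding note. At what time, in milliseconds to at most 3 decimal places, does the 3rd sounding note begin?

1. 0.0ms @ 0 + 714.286ms (3/4)
2. 714.286ms @ 3/4 + 1428.571ms (3/2)
3. 2142.857ms @ 9/4 + 714.286ms (3/4)
4. 2857.143ms @ 3 + 1428.571ms (3/2)
5. 4285.714ms @ 9/2 + 1428.571ms (3/2)

note 3 onset = 9/4b = 2142.857ms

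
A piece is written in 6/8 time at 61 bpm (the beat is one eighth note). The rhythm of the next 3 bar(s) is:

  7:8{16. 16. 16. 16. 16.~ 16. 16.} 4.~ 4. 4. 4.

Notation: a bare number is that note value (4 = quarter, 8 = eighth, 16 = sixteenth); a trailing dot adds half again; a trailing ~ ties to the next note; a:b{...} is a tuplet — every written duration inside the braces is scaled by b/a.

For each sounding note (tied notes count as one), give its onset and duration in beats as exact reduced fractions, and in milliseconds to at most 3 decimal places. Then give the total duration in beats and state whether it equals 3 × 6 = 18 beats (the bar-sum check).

1) 0.0ms=0b +843.091ms=6/7b
2) 843.091ms=6/7b +843.091ms=6/7b
3) 1686.183ms=12/7b +843.091ms=6/7b
4) 2529.274ms=18/7b +843.091ms=6/7b
5) 3372.365ms=24/7b +1686.183ms=12/7b
6) 5058.548ms=36/7b +843.091ms=6/7b
7) 5901.639ms=6b +5901.639ms=6b
8) 11803.279ms=12b +2950.82ms=3b
9) 14754.098ms=15b +2950.82ms=3b
Σ=18b of 18 (61bpm 6/8) — PASS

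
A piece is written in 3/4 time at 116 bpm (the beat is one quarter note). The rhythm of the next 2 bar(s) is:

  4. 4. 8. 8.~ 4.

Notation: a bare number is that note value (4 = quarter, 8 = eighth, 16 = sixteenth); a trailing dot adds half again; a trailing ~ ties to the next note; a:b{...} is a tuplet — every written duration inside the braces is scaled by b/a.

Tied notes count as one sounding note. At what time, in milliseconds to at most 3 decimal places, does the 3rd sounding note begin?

1. 0.0ms @ 0 + 775.862ms (3/2)
2. 775.862ms @ 3/2 + 775.862ms (3/2)
3. 1551.724ms @ 3 + 387.931ms (3/4)
4. 1939.655ms @ 15/4 + 1163.793ms (9/4)

note 3 onset = 3b = 1551.724ms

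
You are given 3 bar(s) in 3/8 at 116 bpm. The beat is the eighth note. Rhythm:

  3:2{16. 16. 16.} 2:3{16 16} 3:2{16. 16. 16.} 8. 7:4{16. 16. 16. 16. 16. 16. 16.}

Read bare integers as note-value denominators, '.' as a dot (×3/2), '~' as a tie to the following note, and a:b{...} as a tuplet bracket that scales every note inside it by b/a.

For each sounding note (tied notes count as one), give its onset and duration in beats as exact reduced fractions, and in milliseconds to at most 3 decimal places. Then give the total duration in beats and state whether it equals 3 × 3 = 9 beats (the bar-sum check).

1) 0.0ms=0b +258.621ms=1/2b
2) 258.621ms=1/2b +258.621ms=1/2b
3) 517.241ms=1b +258.621ms=1/2b
4) 775.862ms=3/2b +387.931ms=3/4b
5) 1163.793ms=9/4b +387.931ms=3/4b
6) 1551.724ms=3b +258.621ms=1/2b
7) 1810.345ms=7/2b +258.621ms=1/2b
8) 2068.966ms=4b +258.621ms=1/2b
9) 2327.586ms=9/2b +775.862ms=3/2b
10) 3103.448ms=6b +221.675ms=3/7b
11) 3325.123ms=45/7b +221.675ms=3/7b
12) 3546.798ms=48/7b +221.675ms=3/7b
13) 3768.473ms=51/7b +221.675ms=3/7b
14) 3990.148ms=54/7b +221.675ms=3/7b
15) 4211.823ms=57/7b +221.675ms=3/7b
16) 4433.498ms=60/7b +221.675ms=3/7b
Σ=9b of 9 (116bpm 3/8) — PASS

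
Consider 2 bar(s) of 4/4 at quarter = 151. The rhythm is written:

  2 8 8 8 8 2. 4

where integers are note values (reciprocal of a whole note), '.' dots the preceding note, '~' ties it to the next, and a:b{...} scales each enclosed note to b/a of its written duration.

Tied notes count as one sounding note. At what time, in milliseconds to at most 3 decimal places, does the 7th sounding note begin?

1. 0.0ms @ 0 + 794.702ms (2)
2. 794.702ms @ 2 + 198.675ms (1/2)
3. 993.377ms @ 5/2 + 198.675ms (1/2)
4. 1192.053ms @ 3 + 198.675ms (1/2)
5. 1390.728ms @ 7/2 + 198.675ms (1/2)
6. 1589.404ms @ 4 + 1192.053ms (3)
7. 2781.457ms @ 7 + 397.351ms (1)

note 7 onset = 7b = 2781.457ms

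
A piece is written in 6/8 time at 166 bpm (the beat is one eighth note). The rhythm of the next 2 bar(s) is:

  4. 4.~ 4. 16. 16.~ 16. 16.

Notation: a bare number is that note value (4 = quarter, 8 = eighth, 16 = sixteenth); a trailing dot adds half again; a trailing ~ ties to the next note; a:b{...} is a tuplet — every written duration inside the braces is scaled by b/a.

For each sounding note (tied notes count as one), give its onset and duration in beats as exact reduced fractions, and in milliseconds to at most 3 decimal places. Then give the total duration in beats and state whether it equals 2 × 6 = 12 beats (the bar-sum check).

1) 0.0ms=0b +1084.337ms=3b
2) 1084.337ms=3b +2168.675ms=6b
3) 3253.012ms=9b +271.084ms=3/4b
4) 3524.096ms=39/4b +542.169ms=3/2b
5) 4066.265ms=45/4b +271.084ms=3/4b
Σ=12b of 12 (166bpm 6/8) — PASS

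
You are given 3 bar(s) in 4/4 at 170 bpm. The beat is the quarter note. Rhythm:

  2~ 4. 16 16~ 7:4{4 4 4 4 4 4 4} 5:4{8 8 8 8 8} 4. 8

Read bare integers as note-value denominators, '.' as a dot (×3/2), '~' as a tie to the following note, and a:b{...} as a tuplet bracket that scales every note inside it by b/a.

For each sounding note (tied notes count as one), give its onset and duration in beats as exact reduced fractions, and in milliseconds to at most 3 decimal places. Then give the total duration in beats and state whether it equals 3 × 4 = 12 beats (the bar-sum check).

1) 0.0ms=0b +1235.294ms=7/2b
2) 1235.294ms=7/2b +88.235ms=1/4b
3) 1323.529ms=15/4b +289.916ms=23/28b
4) 1613.445ms=32/7b +201.681ms=4/7b
5) 1815.126ms=36/7b +201.681ms=4/7b
6) 2016.807ms=40/7b +201.681ms=4/7b
7) 2218.487ms=44/7b +201.681ms=4/7b
8) 2420.168ms=48/7b +201.681ms=4/7b
9) 2621.849ms=52/7b +201.681ms=4/7b
10) 2823.529ms=8b +141.176ms=2/5b
11) 2964.706ms=42/5b +141.176ms=2/5b
12) 3105.882ms=44/5b +141.176ms=2/5b
13) 3247.059ms=46/5b +141.176ms=2/5b
14) 3388.235ms=48/5b +141.176ms=2/5b
15) 3529.412ms=10b +529.412ms=3/2b
16) 4058.824ms=23/2b +176.471ms=1/2b
Σ=12b of 12 (170bpm 4/4) — PASS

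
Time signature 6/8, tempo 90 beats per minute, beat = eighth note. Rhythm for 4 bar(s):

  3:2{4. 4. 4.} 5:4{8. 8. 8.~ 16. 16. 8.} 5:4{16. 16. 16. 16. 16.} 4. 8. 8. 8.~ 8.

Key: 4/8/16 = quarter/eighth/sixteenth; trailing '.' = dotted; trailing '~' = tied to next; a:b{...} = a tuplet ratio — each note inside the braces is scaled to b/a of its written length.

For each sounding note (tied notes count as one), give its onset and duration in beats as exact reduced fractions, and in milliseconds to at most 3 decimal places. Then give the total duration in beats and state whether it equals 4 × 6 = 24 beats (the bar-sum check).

1) 0.0ms=0b +1333.333ms=2b
2) 1333.333ms=2b +1333.333ms=2b
3) 2666.667ms=4b +1333.333ms=2b
4) 4000.0ms=6b +800.0ms=6/5b
5) 4800.0ms=36/5b +800.0ms=6/5b
6) 5600.0ms=42/5b +1200.0ms=9/5b
7) 6800.0ms=51/5b +400.0ms=3/5b
8) 7200.0ms=54/5b +800.0ms=6/5b
9) 8000.0ms=12b +400.0ms=3/5b
10) 8400.0ms=63/5b +400.0ms=3/5b
11) 8800.0ms=66/5b +400.0ms=3/5b
12) 9200.0ms=69/5b +400.0ms=3/5b
13) 9600.0ms=72/5b +400.0ms=3/5b
14) 10000.0ms=15b +2000.0ms=3b
15) 12000.0ms=18b +1000.0ms=3/2b
16) 13000.0ms=39/2b +1000.0ms=3/2b
17) 14000.0ms=21b +2000.0ms=3b
Σ=24b of 24 (90bpm 6/8) — PASS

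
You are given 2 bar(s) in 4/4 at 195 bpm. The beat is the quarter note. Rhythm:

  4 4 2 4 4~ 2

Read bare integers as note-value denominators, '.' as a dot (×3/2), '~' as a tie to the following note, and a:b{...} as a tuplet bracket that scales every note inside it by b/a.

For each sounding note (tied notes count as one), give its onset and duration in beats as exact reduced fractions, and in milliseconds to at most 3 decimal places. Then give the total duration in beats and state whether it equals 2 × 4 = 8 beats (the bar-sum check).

1) 0.0ms=0b +307.692ms=1b
2) 307.692ms=1b +307.692ms=1b
3) 615.385ms=2b +615.385ms=2b
4) 1230.769ms=4b +307.692ms=1b
5) 1538.462ms=5b +923.077ms=3b
Σ=8b of 8 (195bpm 4/4) — PASS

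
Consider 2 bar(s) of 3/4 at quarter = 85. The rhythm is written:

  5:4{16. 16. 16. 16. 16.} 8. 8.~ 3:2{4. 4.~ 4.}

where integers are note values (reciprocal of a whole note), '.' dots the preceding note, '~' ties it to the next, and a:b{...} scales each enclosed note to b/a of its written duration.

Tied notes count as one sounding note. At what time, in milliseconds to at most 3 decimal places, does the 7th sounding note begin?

1. 0.0ms @ 0 + 211.765ms (3/10)
2. 211.765ms @ 3/10 + 211.765ms (3/10)
3. 423.529ms @ 3/5 + 211.765ms (3/10)
4. 635.294ms @ 9/10 + 211.765ms (3/10)
5. 847.059ms @ 6/5 + 211.765ms (3/10)
6. 1058.824ms @ 3/2 + 529.412ms (3/4)
7. 1588.235ms @ 9/4 + 1235.294ms (7/4)
8. 2823.529ms @ 4 + 1411.765ms (2)

note 7 onset = 9/4b = 1588.235ms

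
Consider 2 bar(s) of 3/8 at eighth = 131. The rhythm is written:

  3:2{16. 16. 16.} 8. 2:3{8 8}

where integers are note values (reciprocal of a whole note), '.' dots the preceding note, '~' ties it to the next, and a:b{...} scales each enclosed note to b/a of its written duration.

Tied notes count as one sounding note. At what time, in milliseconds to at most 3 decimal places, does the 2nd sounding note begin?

note 2 onset = 1/2b = 229.008ms

1. 0.0ms @ 0 + 229.008ms (1/2)
2. 229.008ms @ 1/2 + 229.008ms (1/2)
3. 458.015ms @ 1 + 229.008ms (1/2)
4. 687.023ms @ 3/2 + 687.023ms (3/2)
5. 1374.046ms @ 3 + 687.023ms (3/2)
6. 2061.069ms @ 9/2 + 687.023ms (3/2)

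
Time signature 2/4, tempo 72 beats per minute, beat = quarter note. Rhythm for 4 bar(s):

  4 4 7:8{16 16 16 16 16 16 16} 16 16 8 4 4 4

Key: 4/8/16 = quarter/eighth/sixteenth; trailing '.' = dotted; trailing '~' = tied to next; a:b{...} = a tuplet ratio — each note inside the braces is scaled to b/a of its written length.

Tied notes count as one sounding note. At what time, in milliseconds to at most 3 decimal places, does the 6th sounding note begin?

1. 0.0ms @ 0 + 833.333ms (1)
2. 833.333ms @ 1 + 833.333ms (1)
3. 1666.667ms @ 2 + 238.095ms (2/7)
4. 1904.762ms @ 16/7 + 238.095ms (2/7)
5. 2142.857ms @ 18/7 + 238.095ms (2/7)
6. 2380.952ms @ 20/7 + 238.095ms (2/7)
7. 2619.048ms @ 22/7 + 238.095ms (2/7)
8. 2857.143ms @ 24/7 + 238.095ms (2/7)
9. 3095.238ms @ 26/7 + 238.095ms (2/7)
10. 3333.333ms @ 4 + 208.333ms (1/4)
11. 3541.667ms @ 17/4 + 208.333ms (1/4)
12. 3750.0ms @ 9/2 + 416.667ms (1/2)
13. 4166.667ms @ 5 + 833.333ms (1)
14. 5000.0ms @ 6 + 833.333ms (1)
15. 5833.333ms @ 7 + 833.333ms (1)

note 6 onset = 20/7b = 2380.952ms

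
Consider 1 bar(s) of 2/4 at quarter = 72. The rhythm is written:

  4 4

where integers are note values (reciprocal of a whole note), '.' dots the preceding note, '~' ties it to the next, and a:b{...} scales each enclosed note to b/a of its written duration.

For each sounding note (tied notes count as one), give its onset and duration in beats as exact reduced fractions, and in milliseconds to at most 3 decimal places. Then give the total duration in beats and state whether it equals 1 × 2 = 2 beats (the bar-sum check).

1) 0.0ms=0b +833.333ms=1b
2) 833.333ms=1b +833.333ms=1b
Σ=2b of 2 (72bpm 2/4) — PASS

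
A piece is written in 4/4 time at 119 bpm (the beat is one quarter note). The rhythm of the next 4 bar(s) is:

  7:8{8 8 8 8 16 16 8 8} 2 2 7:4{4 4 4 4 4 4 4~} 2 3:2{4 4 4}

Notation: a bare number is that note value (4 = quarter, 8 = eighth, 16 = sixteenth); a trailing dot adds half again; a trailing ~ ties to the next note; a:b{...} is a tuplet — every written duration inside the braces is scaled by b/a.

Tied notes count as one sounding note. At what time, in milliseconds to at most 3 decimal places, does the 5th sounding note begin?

1. 0.0ms @ 0 + 288.115ms (4/7)
2. 288.115ms @ 4/7 + 288.115ms (4/7)
3. 576.23ms @ 8/7 + 288.115ms (4/7)
4. 864.346ms @ 12/7 + 288.115ms (4/7)
5. 1152.461ms @ 16/7 + 144.058ms (2/7)
6. 1296.519ms @ 18/7 + 144.058ms (2/7)
7. 1440.576ms @ 20/7 + 288.115ms (4/7)
8. 1728.691ms @ 24/7 + 288.115ms (4/7)
9. 2016.807ms @ 4 + 1008.403ms (2)
10. 3025.21ms @ 6 + 1008.403ms (2)
11. 4033.613ms @ 8 + 288.115ms (4/7)
12. 4321.729ms @ 60/7 + 288.115ms (4/7)
13. 4609.844ms @ 64/7 + 288.115ms (4/7)
14. 4897.959ms @ 68/7 + 288.115ms (4/7)
15. 5186.074ms @ 72/7 + 288.115ms (4/7)
16. 5474.19ms @ 76/7 + 288.115ms (4/7)
17. 5762.305ms @ 80/7 + 1296.519ms (18/7)
18. 7058.824ms @ 14 + 336.134ms (2/3)
19. 7394.958ms @ 44/3 + 336.134ms (2/3)
20. 7731.092ms @ 46/3 + 336.134ms (2/3)

note 5 onset = 16/7b = 1152.461ms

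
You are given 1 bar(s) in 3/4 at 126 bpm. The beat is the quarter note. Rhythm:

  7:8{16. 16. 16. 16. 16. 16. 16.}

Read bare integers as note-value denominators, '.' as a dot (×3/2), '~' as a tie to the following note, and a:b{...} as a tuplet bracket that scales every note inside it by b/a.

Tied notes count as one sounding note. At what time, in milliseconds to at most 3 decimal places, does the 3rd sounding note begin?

note 3 onset = 6/7b = 408.163ms

1. 0.0ms @ 0 + 204.082ms (3/7)
2. 204.082ms @ 3/7 + 204.082ms (3/7)
3. 408.163ms @ 6/7 + 204.082ms (3/7)
4. 612.245ms @ 9/7 + 204.082ms (3/7)
5. 816.327ms @ 12/7 + 204.082ms (3/7)
6. 1020.408ms @ 15/7 + 204.082ms (3/7)
7. 1224.49ms @ 18/7 + 204.082ms (3/7)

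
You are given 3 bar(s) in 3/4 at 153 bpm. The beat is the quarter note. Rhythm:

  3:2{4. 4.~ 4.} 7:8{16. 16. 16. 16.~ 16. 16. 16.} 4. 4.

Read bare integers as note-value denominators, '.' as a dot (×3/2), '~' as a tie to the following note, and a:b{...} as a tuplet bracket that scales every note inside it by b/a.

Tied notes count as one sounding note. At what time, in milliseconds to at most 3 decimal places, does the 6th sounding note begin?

note 6 onset = 30/7b = 1680.672ms

1. 0.0ms @ 0 + 392.157ms (1)
2. 392.157ms @ 1 + 784.314ms (2)
3. 1176.471ms @ 3 + 168.067ms (3/7)
4. 1344.538ms @ 24/7 + 168.067ms (3/7)
5. 1512.605ms @ 27/7 + 168.067ms (3/7)
6. 1680.672ms @ 30/7 + 336.134ms (6/7)
7. 2016.807ms @ 36/7 + 168.067ms (3/7)
8. 2184.874ms @ 39/7 + 168.067ms (3/7)
9. 2352.941ms @ 6 + 588.235ms (3/2)
10. 2941.176ms @ 15/2 + 588.235ms (3/2)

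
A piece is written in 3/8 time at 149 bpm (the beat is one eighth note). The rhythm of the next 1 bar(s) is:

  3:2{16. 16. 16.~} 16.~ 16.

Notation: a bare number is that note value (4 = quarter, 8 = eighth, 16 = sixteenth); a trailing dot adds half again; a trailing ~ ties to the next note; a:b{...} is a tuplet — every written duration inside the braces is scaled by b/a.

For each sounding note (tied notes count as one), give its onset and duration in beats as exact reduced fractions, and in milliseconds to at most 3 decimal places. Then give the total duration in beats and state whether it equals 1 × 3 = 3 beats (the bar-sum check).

1) 0.0ms=0b +201.342ms=1/2b
2) 201.342ms=1/2b +201.342ms=1/2b
3) 402.685ms=1b +805.369ms=2b
Σ=3b of 3 (149bpm 3/8) — PASS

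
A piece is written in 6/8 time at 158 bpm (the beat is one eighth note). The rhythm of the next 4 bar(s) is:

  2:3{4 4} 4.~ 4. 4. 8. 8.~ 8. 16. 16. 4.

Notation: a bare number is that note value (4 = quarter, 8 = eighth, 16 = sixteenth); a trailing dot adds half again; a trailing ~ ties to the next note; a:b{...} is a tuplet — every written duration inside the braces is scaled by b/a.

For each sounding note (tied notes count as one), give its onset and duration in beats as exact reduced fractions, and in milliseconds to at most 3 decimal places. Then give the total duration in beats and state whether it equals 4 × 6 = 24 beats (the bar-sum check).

1) 0.0ms=0b +1139.241ms=3b
2) 1139.241ms=3b +1139.241ms=3b
3) 2278.481ms=6b +2278.481ms=6b
4) 4556.962ms=12b +1139.241ms=3b
5) 5696.203ms=15b +569.62ms=3/2b
6) 6265.823ms=33/2b +1139.241ms=3b
7) 7405.063ms=39/2b +284.81ms=3/4b
8) 7689.873ms=81/4b +284.81ms=3/4b
9) 7974.684ms=21b +1139.241ms=3b
Σ=24b of 24 (158bpm 6/8) — PASS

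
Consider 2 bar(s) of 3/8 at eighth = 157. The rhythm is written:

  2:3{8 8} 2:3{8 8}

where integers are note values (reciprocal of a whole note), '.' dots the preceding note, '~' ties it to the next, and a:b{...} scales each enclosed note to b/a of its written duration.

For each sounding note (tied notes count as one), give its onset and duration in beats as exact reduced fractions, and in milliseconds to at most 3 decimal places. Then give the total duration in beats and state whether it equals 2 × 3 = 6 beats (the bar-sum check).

1) 0.0ms=0b +573.248ms=3/2b
2) 573.248ms=3/2b +573.248ms=3/2b
3) 1146.497ms=3b +573.248ms=3/2b
4) 1719.745ms=9/2b +573.248ms=3/2b
Σ=6b of 6 (157bpm 3/8) — PASS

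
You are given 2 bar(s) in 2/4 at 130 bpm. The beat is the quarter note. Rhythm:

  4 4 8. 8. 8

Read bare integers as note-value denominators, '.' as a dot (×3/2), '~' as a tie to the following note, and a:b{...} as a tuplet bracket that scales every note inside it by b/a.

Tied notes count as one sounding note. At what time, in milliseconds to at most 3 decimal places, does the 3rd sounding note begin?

1. 0.0ms @ 0 + 461.538ms (1)
2. 461.538ms @ 1 + 461.538ms (1)
3. 923.077ms @ 2 + 346.154ms (3/4)
4. 1269.231ms @ 11/4 + 346.154ms (3/4)
5. 1615.385ms @ 7/2 + 230.769ms (1/2)

note 3 onset = 2b = 923.077ms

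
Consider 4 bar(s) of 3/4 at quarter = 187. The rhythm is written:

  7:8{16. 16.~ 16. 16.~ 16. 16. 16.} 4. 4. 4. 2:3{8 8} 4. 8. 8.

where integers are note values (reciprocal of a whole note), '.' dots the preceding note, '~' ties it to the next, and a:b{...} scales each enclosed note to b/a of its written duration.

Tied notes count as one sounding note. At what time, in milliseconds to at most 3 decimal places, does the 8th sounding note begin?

note 8 onset = 6b = 1925.134ms

1. 0.0ms @ 0 + 137.51ms (3/7)
2. 137.51ms @ 3/7 + 275.019ms (6/7)
3. 412.529ms @ 9/7 + 275.019ms (6/7)
4. 687.548ms @ 15/7 + 137.51ms (3/7)
5. 825.057ms @ 18/7 + 137.51ms (3/7)
6. 962.567ms @ 3 + 481.283ms (3/2)
7. 1443.85ms @ 9/2 + 481.283ms (3/2)
8. 1925.134ms @ 6 + 481.283ms (3/2)
9. 2406.417ms @ 15/2 + 240.642ms (3/4)
10. 2647.059ms @ 33/4 + 240.642ms (3/4)
11. 2887.701ms @ 9 + 481.283ms (3/2)
12. 3368.984ms @ 21/2 + 240.642ms (3/4)
13. 3609.626ms @ 45/4 + 240.642ms (3/4)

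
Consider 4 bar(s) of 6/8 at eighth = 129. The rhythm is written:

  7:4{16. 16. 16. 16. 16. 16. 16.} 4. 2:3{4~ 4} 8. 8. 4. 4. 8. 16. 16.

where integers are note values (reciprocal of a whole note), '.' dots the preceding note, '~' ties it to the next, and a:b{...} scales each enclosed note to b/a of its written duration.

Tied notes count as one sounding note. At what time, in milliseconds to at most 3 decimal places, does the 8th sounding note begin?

note 8 onset = 3b = 1395.349ms

1. 0.0ms @ 0 + 199.336ms (3/7)
2. 199.336ms @ 3/7 + 199.336ms (3/7)
3. 398.671ms @ 6/7 + 199.336ms (3/7)
4. 598.007ms @ 9/7 + 199.336ms (3/7)
5. 797.342ms @ 12/7 + 199.336ms (3/7)
6. 996.678ms @ 15/7 + 199.336ms (3/7)
7. 1196.013ms @ 18/7 + 199.336ms (3/7)
8. 1395.349ms @ 3 + 1395.349ms (3)
9. 2790.698ms @ 6 + 2790.698ms (6)
10. 5581.395ms @ 12 + 697.674ms (3/2)
11. 6279.07ms @ 27/2 + 697.674ms (3/2)
12. 6976.744ms @ 15 + 1395.349ms (3)
13. 8372.093ms @ 18 + 1395.349ms (3)
14. 9767.442ms @ 21 + 697.674ms (3/2)
15. 10465.116ms @ 45/2 + 348.837ms (3/4)
16. 10813.953ms @ 93/4 + 348.837ms (3/4)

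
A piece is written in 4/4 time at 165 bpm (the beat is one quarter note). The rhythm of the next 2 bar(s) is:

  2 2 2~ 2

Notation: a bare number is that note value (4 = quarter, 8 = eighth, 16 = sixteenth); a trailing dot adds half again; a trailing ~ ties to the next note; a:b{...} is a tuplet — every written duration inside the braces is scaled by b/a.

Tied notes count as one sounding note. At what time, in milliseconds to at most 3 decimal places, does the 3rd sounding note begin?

1. 0.0ms @ 0 + 727.273ms (2)
2. 727.273ms @ 2 + 727.273ms (2)
3. 1454.545ms @ 4 + 1454.545ms (4)

note 3 onset = 4b = 1454.545ms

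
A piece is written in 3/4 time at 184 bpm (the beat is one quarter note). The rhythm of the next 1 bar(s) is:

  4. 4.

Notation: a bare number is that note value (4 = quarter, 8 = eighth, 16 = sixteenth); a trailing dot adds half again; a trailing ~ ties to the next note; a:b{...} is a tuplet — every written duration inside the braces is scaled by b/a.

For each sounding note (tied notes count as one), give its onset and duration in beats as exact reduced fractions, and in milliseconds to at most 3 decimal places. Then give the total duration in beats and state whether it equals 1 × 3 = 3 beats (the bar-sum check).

1) 0.0ms=0b +489.13ms=3/2b
2) 489.13ms=3/2b +489.13ms=3/2b
Σ=3b of 3 (184bpm 3/4) — PASS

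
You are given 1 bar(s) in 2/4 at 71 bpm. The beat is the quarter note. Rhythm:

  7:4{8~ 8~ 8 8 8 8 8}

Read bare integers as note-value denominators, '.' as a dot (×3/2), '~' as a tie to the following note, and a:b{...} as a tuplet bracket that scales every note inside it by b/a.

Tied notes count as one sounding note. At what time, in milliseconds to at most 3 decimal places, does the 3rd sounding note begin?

note 3 onset = 8/7b = 965.795ms

1. 0.0ms @ 0 + 724.346ms (6/7)
2. 724.346ms @ 6/7 + 241.449ms (2/7)
3. 965.795ms @ 8/7 + 241.449ms (2/7)
4. 1207.243ms @ 10/7 + 241.449ms (2/7)
5. 1448.692ms @ 12/7 + 241.449ms (2/7)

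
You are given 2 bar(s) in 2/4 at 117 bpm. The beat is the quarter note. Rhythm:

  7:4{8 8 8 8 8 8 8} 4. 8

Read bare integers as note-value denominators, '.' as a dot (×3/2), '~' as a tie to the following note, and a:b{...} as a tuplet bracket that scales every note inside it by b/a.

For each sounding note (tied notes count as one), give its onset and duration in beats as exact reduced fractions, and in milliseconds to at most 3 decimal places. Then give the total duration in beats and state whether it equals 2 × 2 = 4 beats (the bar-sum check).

1) 0.0ms=0b +146.52ms=2/7b
2) 146.52ms=2/7b +146.52ms=2/7b
3) 293.04ms=4/7b +146.52ms=2/7b
4) 439.56ms=6/7b +146.52ms=2/7b
5) 586.081ms=8/7b +146.52ms=2/7b
6) 732.601ms=10/7b +146.52ms=2/7b
7) 879.121ms=12/7b +146.52ms=2/7b
8) 1025.641ms=2b +769.231ms=3/2b
9) 1794.872ms=7/2b +256.41ms=1/2b
Σ=4b of 4 (117bpm 2/4) — PASS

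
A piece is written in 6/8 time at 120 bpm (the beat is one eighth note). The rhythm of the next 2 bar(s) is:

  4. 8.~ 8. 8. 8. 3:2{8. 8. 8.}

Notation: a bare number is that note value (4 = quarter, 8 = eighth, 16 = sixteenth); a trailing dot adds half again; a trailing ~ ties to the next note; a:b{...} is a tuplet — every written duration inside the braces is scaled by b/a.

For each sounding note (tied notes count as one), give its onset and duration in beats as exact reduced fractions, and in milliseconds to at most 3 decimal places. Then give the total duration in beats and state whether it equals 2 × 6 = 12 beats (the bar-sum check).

1) 0.0ms=0b +1500.0ms=3b
2) 1500.0ms=3b +1500.0ms=3b
3) 3000.0ms=6b +750.0ms=3/2b
4) 3750.0ms=15/2b +750.0ms=3/2b
5) 4500.0ms=9b +500.0ms=1b
6) 5000.0ms=10b +500.0ms=1b
7) 5500.0ms=11b +500.0ms=1b
Σ=12b of 12 (120bpm 6/8) — PASS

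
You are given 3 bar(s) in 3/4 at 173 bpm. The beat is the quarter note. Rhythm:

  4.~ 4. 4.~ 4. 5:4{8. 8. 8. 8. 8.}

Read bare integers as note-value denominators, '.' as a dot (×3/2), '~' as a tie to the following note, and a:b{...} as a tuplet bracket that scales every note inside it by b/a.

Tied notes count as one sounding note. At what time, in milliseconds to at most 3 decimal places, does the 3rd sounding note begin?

1. 0.0ms @ 0 + 1040.462ms (3)
2. 1040.462ms @ 3 + 1040.462ms (3)
3. 2080.925ms @ 6 + 208.092ms (3/5)
4. 2289.017ms @ 33/5 + 208.092ms (3/5)
5. 2497.11ms @ 36/5 + 208.092ms (3/5)
6. 2705.202ms @ 39/5 + 208.092ms (3/5)
7. 2913.295ms @ 42/5 + 208.092ms (3/5)

note 3 onset = 6b = 2080.925ms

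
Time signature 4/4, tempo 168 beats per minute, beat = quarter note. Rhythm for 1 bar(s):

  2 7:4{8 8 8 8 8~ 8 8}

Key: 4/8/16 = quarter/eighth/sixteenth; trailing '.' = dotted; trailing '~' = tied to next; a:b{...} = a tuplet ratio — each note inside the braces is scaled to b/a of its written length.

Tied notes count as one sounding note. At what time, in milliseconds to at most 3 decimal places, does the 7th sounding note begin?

note 7 onset = 26/7b = 1326.531ms

1. 0.0ms @ 0 + 714.286ms (2)
2. 714.286ms @ 2 + 102.041ms (2/7)
3. 816.327ms @ 16/7 + 102.041ms (2/7)
4. 918.367ms @ 18/7 + 102.041ms (2/7)
5. 1020.408ms @ 20/7 + 102.041ms (2/7)
6. 1122.449ms @ 22/7 + 204.082ms (4/7)
7. 1326.531ms @ 26/7 + 102.041ms (2/7)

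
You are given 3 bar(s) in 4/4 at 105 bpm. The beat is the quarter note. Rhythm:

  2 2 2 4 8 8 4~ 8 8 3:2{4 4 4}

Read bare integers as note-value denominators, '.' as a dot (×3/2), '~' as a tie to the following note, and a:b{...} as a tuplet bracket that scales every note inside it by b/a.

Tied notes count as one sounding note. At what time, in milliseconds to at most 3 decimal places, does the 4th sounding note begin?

note 4 onset = 6b = 3428.571ms

1. 0.0ms @ 0 + 1142.857ms (2)
2. 1142.857ms @ 2 + 1142.857ms (2)
3. 2285.714ms @ 4 + 1142.857ms (2)
4. 3428.571ms @ 6 + 571.429ms (1)
5. 4000.0ms @ 7 + 285.714ms (1/2)
6. 4285.714ms @ 15/2 + 285.714ms (1/2)
7. 4571.429ms @ 8 + 857.143ms (3/2)
8. 5428.571ms @ 19/2 + 285.714ms (1/2)
9. 5714.286ms @ 10 + 380.952ms (2/3)
10. 6095.238ms @ 32/3 + 380.952ms (2/3)
11. 6476.19ms @ 34/3 + 380.952ms (2/3)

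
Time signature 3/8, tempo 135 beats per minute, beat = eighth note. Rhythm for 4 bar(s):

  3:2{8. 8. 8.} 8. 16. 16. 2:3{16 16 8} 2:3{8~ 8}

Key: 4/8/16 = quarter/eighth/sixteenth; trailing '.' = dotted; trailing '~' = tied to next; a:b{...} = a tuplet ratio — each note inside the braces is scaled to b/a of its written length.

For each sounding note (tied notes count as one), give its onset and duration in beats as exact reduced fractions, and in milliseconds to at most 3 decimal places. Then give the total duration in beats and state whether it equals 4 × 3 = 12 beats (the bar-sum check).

1) 0.0ms=0b +444.444ms=1b
2) 444.444ms=1b +444.444ms=1b
3) 888.889ms=2b +444.444ms=1b
4) 1333.333ms=3b +666.667ms=3/2b
5) 2000.0ms=9/2b +333.333ms=3/4b
6) 2333.333ms=21/4b +333.333ms=3/4b
7) 2666.667ms=6b +333.333ms=3/4b
8) 3000.0ms=27/4b +333.333ms=3/4b
9) 3333.333ms=15/2b +666.667ms=3/2b
10) 4000.0ms=9b +1333.333ms=3b
Σ=12b of 12 (135bpm 3/8) — PASS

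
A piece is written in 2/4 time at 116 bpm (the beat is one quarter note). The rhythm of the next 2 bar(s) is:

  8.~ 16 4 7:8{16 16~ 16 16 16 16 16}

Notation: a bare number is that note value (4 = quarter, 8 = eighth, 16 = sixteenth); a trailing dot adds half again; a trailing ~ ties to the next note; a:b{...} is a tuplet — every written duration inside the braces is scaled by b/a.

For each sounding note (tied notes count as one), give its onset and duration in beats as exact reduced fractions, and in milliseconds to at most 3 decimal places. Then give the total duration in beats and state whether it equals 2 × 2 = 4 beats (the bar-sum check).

1) 0.0ms=0b +517.241ms=1b
2) 517.241ms=1b +517.241ms=1b
3) 1034.483ms=2b +147.783ms=2/7b
4) 1182.266ms=16/7b +295.567ms=4/7b
5) 1477.833ms=20/7b +147.783ms=2/7b
6) 1625.616ms=22/7b +147.783ms=2/7b
7) 1773.399ms=24/7b +147.783ms=2/7b
8) 1921.182ms=26/7b +147.783ms=2/7b
Σ=4b of 4 (116bpm 2/4) — PASS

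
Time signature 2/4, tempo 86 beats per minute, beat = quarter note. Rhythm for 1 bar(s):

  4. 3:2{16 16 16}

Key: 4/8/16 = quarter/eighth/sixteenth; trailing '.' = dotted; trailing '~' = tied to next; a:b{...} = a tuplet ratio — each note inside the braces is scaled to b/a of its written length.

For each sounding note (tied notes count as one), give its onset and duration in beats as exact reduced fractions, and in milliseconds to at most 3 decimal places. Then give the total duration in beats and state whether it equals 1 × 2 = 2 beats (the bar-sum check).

1) 0.0ms=0b +1046.512ms=3/2b
2) 1046.512ms=3/2b +116.279ms=1/6b
3) 1162.791ms=5/3b +116.279ms=1/6b
4) 1279.07ms=11/6b +116.279ms=1/6b
Σ=2b of 2 (86bpm 2/4) — PASS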